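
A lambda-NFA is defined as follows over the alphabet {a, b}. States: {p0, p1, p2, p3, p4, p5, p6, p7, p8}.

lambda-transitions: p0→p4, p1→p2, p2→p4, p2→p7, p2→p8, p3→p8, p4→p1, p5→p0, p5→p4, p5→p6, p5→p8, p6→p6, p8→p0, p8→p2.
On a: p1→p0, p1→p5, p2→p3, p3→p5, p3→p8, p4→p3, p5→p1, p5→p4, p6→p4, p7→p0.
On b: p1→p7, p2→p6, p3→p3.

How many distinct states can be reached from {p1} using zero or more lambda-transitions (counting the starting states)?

Start with {p1}.
From p1 via lambda: add p2.
From p2 via lambda: add p4, p7, p8.
From p8 via lambda: add p0.
lambda-closure = {p0, p1, p2, p4, p7, p8}, which has 6 states.

6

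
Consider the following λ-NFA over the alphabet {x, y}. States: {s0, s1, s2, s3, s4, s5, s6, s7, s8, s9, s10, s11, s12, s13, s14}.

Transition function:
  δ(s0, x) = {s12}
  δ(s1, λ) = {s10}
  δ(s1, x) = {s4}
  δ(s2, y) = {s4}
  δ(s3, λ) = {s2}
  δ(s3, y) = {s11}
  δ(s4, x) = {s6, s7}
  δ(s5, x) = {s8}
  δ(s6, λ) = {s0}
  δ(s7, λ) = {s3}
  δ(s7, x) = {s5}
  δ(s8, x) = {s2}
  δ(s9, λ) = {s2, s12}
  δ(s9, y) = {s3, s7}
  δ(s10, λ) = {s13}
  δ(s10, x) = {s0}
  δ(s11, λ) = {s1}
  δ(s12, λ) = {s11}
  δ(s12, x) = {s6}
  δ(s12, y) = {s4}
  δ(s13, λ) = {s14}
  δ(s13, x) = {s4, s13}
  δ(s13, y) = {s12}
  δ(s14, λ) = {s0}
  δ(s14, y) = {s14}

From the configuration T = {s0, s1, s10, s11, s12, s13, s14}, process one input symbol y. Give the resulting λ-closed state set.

s12 on y → {s4}.
s13 on y → {s12}.
s14 on y → {s14}.
No y-transition from s0, s1, s10, s11.
Union after reading y: {s4, s12, s14}.
Now take the λ-closure:
From s12 via λ: add s11.
From s14 via λ: add s0.
From s11 via λ: add s1.
From s1 via λ: add s10.
From s10 via λ: add s13.
No new states can be added; the closed set is {s0, s1, s4, s10, s11, s12, s13, s14}.

{s0, s1, s4, s10, s11, s12, s13, s14}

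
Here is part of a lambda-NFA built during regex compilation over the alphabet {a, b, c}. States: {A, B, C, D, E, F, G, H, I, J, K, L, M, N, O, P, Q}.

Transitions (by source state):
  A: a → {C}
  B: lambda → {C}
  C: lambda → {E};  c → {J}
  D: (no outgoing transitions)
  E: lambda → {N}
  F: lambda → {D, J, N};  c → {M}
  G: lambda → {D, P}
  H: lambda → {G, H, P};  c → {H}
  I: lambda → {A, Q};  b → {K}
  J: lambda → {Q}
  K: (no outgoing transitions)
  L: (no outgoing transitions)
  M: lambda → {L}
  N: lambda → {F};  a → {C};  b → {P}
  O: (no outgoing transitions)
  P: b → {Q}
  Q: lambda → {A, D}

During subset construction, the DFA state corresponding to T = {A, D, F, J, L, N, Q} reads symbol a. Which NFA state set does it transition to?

A on a → {C}.
N on a → {C}.
No a-transition from D, F, J, L, Q.
Union after reading a: {C}.
Now take the lambda-closure:
From C via lambda: add E.
From E via lambda: add N.
From N via lambda: add F.
From F via lambda: add D, J.
From J via lambda: add Q.
From Q via lambda: add A.
No new states can be added; the closed set is {A, C, D, E, F, J, N, Q}.

{A, C, D, E, F, J, N, Q}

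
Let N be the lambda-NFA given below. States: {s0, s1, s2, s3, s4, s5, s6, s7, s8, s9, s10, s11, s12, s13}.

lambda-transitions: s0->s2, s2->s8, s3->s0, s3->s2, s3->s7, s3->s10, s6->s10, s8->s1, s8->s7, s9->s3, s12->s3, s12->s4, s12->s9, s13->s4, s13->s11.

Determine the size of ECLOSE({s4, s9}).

Start with {s4, s9}.
From s9 via lambda: add s3.
From s3 via lambda: add s0, s2, s7, s10.
From s2 via lambda: add s8.
From s8 via lambda: add s1.
lambda-closure = {s0, s1, s2, s3, s4, s7, s8, s9, s10}, which has 9 states.

9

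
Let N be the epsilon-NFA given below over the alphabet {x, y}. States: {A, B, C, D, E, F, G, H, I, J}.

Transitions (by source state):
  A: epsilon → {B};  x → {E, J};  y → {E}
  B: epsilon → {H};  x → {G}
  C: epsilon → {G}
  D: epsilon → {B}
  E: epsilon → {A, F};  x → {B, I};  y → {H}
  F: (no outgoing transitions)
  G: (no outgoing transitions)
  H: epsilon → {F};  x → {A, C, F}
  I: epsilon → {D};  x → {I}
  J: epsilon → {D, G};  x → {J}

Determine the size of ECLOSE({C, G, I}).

7

Start with {C, G, I}.
From I via epsilon: add D.
From D via epsilon: add B.
From B via epsilon: add H.
From H via epsilon: add F.
epsilon-closure = {B, C, D, F, G, H, I}, which has 7 states.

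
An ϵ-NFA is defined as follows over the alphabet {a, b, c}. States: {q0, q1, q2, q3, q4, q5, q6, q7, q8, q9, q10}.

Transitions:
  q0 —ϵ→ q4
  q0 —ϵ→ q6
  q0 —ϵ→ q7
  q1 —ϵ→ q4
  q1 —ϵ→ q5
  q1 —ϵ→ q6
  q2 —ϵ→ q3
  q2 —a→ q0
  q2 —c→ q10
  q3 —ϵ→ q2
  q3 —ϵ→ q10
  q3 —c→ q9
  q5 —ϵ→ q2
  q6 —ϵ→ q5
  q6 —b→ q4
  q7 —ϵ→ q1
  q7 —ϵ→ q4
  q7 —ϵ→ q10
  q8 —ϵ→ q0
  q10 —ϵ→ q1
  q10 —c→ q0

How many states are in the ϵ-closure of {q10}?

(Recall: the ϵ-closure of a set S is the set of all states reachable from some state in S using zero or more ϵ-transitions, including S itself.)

7

Start with {q10}.
From q10 via ϵ: add q1.
From q1 via ϵ: add q4, q5, q6.
From q5 via ϵ: add q2.
From q2 via ϵ: add q3.
ϵ-closure = {q1, q2, q3, q4, q5, q6, q10}, which has 7 states.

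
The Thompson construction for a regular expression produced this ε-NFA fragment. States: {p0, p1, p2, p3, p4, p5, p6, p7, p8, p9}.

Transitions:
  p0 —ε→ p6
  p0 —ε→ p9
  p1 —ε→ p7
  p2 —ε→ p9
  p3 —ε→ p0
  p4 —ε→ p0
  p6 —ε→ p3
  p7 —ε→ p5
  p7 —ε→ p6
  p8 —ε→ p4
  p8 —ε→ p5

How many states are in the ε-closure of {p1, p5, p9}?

7

Start with {p1, p5, p9}.
From p1 via ε: add p7.
From p7 via ε: add p6.
From p6 via ε: add p3.
From p3 via ε: add p0.
ε-closure = {p0, p1, p3, p5, p6, p7, p9}, which has 7 states.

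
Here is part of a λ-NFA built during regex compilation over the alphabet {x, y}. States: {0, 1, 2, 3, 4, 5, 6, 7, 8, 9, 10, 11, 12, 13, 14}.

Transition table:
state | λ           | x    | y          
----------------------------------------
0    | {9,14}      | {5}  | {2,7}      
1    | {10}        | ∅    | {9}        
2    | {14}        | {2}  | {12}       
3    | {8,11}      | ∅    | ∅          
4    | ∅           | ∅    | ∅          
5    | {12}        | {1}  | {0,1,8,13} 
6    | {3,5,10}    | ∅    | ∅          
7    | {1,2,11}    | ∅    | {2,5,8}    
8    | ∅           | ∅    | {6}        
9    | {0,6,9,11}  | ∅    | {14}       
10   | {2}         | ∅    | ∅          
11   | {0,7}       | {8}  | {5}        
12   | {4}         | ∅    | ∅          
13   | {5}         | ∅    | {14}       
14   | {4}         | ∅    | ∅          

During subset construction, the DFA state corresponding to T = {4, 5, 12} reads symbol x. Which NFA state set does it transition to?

5 on x → {1}.
No x-transition from 4, 12.
Union after reading x: {1}.
Now take the λ-closure:
From 1 via λ: add 10.
From 10 via λ: add 2.
From 2 via λ: add 14.
From 14 via λ: add 4.
No new states can be added; the closed set is {1, 2, 4, 10, 14}.

{1, 2, 4, 10, 14}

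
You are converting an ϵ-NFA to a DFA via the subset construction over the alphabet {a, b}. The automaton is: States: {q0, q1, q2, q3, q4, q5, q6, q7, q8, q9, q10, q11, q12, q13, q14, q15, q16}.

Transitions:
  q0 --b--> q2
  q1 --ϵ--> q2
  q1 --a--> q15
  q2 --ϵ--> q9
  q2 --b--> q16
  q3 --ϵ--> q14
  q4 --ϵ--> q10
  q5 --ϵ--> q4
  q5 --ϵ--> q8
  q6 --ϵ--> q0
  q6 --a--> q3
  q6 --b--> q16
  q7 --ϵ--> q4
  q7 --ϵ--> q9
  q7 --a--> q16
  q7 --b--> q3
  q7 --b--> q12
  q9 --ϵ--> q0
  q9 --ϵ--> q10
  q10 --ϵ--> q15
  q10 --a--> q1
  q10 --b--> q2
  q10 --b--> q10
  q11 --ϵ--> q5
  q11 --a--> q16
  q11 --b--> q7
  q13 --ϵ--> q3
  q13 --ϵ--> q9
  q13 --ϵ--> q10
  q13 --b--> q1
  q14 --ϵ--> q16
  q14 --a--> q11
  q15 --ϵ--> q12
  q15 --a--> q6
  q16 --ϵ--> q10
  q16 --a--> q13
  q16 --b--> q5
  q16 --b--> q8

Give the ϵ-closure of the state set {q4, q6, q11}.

Start with {q4, q6, q11}.
From q4 via ϵ: add q10.
From q6 via ϵ: add q0.
From q11 via ϵ: add q5.
From q5 via ϵ: add q8.
From q10 via ϵ: add q15.
From q15 via ϵ: add q12.
No new states can be added; the closed set is {q0, q4, q5, q6, q8, q10, q11, q12, q15}.

{q0, q4, q5, q6, q8, q10, q11, q12, q15}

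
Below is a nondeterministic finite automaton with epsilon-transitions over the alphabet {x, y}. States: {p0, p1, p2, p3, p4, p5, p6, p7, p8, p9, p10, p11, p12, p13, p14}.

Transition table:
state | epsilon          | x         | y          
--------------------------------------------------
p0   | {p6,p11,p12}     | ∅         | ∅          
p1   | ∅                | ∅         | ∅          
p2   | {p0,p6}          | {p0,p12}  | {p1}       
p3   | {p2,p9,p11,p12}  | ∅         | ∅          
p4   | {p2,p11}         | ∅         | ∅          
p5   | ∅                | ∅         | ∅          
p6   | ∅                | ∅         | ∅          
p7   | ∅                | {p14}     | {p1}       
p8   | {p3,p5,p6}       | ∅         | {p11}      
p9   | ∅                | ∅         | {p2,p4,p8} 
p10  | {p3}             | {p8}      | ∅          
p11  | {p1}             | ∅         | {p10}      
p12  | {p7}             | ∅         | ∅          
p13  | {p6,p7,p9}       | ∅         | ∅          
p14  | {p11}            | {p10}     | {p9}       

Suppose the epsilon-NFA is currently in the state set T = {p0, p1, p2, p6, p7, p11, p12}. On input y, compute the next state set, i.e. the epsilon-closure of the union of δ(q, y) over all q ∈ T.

p2 on y → {p1}.
p7 on y → {p1}.
p11 on y → {p10}.
No y-transition from p0, p1, p6, p12.
Union after reading y: {p1, p10}.
Now take the epsilon-closure:
From p10 via epsilon: add p3.
From p3 via epsilon: add p2, p9, p11, p12.
From p2 via epsilon: add p0, p6.
From p12 via epsilon: add p7.
No new states can be added; the closed set is {p0, p1, p2, p3, p6, p7, p9, p10, p11, p12}.

{p0, p1, p2, p3, p6, p7, p9, p10, p11, p12}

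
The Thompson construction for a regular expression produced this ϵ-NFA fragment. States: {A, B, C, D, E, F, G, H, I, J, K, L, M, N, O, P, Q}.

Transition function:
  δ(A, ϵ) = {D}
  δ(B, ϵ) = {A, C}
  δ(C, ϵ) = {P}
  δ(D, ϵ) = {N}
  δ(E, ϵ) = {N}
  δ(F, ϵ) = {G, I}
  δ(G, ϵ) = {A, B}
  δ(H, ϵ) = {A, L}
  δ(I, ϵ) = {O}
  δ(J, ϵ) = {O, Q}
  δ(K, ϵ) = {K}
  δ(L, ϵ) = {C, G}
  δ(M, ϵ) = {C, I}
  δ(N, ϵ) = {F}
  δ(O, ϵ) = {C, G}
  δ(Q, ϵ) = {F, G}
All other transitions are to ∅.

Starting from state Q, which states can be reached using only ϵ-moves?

{A, B, C, D, F, G, I, N, O, P, Q}

Start with {Q}.
From Q via ϵ: add F, G.
From F via ϵ: add I.
From G via ϵ: add A, B.
From A via ϵ: add D.
From B via ϵ: add C.
From I via ϵ: add O.
From C via ϵ: add P.
From D via ϵ: add N.
No new states can be added; the closed set is {A, B, C, D, F, G, I, N, O, P, Q}.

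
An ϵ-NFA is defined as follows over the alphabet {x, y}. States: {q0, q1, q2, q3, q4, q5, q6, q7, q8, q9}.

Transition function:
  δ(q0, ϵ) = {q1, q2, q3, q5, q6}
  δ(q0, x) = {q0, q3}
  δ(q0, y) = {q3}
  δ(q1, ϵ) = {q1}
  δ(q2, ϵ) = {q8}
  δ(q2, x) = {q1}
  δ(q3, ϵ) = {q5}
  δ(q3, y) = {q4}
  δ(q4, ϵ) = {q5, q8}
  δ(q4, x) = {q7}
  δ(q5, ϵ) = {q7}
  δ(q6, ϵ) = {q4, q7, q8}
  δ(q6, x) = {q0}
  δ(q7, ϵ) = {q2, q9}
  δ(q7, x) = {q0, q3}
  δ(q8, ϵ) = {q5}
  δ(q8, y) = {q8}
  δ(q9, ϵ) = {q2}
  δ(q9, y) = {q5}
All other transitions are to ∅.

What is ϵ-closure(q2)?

Start with {q2}.
From q2 via ϵ: add q8.
From q8 via ϵ: add q5.
From q5 via ϵ: add q7.
From q7 via ϵ: add q9.
No new states can be added; the closed set is {q2, q5, q7, q8, q9}.

{q2, q5, q7, q8, q9}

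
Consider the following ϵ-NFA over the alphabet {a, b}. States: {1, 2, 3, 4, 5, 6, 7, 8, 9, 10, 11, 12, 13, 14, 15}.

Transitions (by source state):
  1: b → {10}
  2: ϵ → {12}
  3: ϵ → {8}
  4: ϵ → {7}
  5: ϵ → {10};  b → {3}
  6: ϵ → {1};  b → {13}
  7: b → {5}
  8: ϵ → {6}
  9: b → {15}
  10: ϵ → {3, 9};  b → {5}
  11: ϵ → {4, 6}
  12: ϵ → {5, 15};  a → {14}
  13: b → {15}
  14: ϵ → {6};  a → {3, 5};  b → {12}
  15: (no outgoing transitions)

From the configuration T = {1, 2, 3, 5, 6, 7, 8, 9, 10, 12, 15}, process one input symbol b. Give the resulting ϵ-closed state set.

{1, 3, 5, 6, 8, 9, 10, 13, 15}

1 on b → {10}.
5 on b → {3}.
6 on b → {13}.
7 on b → {5}.
9 on b → {15}.
10 on b → {5}.
No b-transition from 2, 3, 8, 12, 15.
Union after reading b: {3, 5, 10, 13, 15}.
Now take the ϵ-closure:
From 3 via ϵ: add 8.
From 10 via ϵ: add 9.
From 8 via ϵ: add 6.
From 6 via ϵ: add 1.
No new states can be added; the closed set is {1, 3, 5, 6, 8, 9, 10, 13, 15}.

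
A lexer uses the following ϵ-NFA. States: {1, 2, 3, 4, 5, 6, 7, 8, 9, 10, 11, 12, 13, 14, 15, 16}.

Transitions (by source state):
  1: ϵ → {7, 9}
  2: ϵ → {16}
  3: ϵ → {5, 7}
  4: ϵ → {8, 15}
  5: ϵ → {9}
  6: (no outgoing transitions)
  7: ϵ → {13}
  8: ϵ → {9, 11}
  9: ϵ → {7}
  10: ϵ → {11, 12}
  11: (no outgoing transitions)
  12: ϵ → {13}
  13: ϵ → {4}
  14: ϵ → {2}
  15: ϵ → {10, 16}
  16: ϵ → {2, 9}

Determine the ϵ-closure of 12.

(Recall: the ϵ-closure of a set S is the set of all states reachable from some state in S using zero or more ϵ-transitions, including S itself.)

{2, 4, 7, 8, 9, 10, 11, 12, 13, 15, 16}

Start with {12}.
From 12 via ϵ: add 13.
From 13 via ϵ: add 4.
From 4 via ϵ: add 8, 15.
From 8 via ϵ: add 9, 11.
From 15 via ϵ: add 10, 16.
From 9 via ϵ: add 7.
From 16 via ϵ: add 2.
No new states can be added; the closed set is {2, 4, 7, 8, 9, 10, 11, 12, 13, 15, 16}.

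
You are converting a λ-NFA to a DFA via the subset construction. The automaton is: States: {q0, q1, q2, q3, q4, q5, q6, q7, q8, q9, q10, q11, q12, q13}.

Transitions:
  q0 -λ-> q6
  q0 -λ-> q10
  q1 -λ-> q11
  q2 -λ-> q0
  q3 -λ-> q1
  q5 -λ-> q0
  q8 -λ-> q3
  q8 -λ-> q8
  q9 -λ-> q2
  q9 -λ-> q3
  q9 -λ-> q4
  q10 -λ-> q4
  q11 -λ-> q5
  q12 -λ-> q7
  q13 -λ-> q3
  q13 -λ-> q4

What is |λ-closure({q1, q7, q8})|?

10

Start with {q1, q7, q8}.
From q1 via λ: add q11.
From q8 via λ: add q3.
From q11 via λ: add q5.
From q5 via λ: add q0.
From q0 via λ: add q6, q10.
From q10 via λ: add q4.
λ-closure = {q0, q1, q3, q4, q5, q6, q7, q8, q10, q11}, which has 10 states.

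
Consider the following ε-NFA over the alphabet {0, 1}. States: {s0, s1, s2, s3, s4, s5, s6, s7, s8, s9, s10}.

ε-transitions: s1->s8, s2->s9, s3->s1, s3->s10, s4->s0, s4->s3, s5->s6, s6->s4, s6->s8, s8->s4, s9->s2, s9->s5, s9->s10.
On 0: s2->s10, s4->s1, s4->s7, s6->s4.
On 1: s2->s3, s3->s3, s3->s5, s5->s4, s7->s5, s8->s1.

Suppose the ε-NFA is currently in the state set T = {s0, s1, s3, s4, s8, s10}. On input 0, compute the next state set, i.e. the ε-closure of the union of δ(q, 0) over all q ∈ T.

{s0, s1, s3, s4, s7, s8, s10}

s4 on 0 → {s1, s7}.
No 0-transition from s0, s1, s3, s8, s10.
Union after reading 0: {s1, s7}.
Now take the ε-closure:
From s1 via ε: add s8.
From s8 via ε: add s4.
From s4 via ε: add s0, s3.
From s3 via ε: add s10.
No new states can be added; the closed set is {s0, s1, s3, s4, s7, s8, s10}.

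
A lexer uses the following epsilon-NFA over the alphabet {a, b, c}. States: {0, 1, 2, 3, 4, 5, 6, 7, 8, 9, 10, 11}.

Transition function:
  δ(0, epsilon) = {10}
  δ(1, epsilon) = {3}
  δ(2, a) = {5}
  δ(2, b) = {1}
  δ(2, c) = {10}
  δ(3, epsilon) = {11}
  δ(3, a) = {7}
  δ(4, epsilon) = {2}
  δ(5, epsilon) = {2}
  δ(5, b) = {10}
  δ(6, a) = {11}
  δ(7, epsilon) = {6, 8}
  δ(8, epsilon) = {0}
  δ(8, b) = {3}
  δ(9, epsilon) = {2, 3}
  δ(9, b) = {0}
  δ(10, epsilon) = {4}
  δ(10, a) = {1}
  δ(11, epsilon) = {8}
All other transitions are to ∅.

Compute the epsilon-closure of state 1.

Start with {1}.
From 1 via epsilon: add 3.
From 3 via epsilon: add 11.
From 11 via epsilon: add 8.
From 8 via epsilon: add 0.
From 0 via epsilon: add 10.
From 10 via epsilon: add 4.
From 4 via epsilon: add 2.
No new states can be added; the closed set is {0, 1, 2, 3, 4, 8, 10, 11}.

{0, 1, 2, 3, 4, 8, 10, 11}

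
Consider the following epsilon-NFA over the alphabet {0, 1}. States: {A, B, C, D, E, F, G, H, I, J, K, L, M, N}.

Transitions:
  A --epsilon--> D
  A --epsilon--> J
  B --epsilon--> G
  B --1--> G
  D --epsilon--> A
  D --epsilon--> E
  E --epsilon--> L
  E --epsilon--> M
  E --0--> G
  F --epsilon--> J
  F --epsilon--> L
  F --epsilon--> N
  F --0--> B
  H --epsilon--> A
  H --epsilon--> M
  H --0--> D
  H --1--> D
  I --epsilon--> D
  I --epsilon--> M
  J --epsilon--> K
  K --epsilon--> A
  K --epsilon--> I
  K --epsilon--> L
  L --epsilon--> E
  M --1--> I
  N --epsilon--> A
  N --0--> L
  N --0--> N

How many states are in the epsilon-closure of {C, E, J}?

Start with {C, E, J}.
From E via epsilon: add L, M.
From J via epsilon: add K.
From K via epsilon: add A, I.
From A via epsilon: add D.
epsilon-closure = {A, C, D, E, I, J, K, L, M}, which has 9 states.

9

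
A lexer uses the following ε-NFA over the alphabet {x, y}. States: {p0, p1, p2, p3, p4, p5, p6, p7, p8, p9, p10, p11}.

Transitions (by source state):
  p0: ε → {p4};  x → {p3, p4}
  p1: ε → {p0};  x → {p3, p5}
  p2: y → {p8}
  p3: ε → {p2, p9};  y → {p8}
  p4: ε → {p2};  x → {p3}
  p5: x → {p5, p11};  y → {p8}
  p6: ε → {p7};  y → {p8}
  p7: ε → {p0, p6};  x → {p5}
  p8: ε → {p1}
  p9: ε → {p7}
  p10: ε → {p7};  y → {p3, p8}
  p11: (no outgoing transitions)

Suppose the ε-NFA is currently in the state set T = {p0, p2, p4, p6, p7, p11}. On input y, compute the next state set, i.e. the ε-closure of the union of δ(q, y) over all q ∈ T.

p2 on y → {p8}.
p6 on y → {p8}.
No y-transition from p0, p4, p7, p11.
Union after reading y: {p8}.
Now take the ε-closure:
From p8 via ε: add p1.
From p1 via ε: add p0.
From p0 via ε: add p4.
From p4 via ε: add p2.
No new states can be added; the closed set is {p0, p1, p2, p4, p8}.

{p0, p1, p2, p4, p8}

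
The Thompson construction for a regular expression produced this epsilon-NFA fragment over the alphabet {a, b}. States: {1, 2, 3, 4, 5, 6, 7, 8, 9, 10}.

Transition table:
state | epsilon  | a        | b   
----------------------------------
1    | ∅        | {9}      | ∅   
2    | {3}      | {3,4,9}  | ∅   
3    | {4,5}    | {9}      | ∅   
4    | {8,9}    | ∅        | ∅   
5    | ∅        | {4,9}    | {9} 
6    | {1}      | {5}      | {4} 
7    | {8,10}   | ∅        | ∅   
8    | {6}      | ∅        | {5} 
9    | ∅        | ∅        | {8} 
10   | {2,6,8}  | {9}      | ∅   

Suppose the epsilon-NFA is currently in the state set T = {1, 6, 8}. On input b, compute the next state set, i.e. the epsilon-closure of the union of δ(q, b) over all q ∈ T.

6 on b → {4}.
8 on b → {5}.
No b-transition from 1.
Union after reading b: {4, 5}.
Now take the epsilon-closure:
From 4 via epsilon: add 8, 9.
From 8 via epsilon: add 6.
From 6 via epsilon: add 1.
No new states can be added; the closed set is {1, 4, 5, 6, 8, 9}.

{1, 4, 5, 6, 8, 9}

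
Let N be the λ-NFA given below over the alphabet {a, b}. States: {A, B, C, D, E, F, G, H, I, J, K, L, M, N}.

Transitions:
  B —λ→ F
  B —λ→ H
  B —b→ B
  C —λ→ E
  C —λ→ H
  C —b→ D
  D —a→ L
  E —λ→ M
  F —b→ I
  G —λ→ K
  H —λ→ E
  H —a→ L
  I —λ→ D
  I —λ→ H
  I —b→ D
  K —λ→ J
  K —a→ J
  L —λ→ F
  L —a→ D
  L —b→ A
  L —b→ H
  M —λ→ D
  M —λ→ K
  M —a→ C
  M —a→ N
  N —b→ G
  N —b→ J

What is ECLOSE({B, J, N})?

Start with {B, J, N}.
From B via λ: add F, H.
From H via λ: add E.
From E via λ: add M.
From M via λ: add D, K.
No new states can be added; the closed set is {B, D, E, F, H, J, K, M, N}.

{B, D, E, F, H, J, K, M, N}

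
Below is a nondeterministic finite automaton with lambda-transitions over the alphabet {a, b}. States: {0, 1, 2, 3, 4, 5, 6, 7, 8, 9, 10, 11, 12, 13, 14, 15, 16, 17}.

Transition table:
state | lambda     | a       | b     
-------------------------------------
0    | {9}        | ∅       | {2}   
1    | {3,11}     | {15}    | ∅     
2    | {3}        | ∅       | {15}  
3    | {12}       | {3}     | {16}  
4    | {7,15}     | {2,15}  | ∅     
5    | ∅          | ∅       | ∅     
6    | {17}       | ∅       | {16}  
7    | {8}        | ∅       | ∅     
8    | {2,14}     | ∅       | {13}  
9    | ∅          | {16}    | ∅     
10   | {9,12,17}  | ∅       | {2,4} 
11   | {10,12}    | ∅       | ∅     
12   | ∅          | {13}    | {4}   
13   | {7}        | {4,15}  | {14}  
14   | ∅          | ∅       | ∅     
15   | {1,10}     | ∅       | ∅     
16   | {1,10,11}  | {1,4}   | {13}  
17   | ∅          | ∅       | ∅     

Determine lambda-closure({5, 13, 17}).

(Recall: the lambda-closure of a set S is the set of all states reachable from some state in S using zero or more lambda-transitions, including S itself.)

Start with {5, 13, 17}.
From 13 via lambda: add 7.
From 7 via lambda: add 8.
From 8 via lambda: add 2, 14.
From 2 via lambda: add 3.
From 3 via lambda: add 12.
No new states can be added; the closed set is {2, 3, 5, 7, 8, 12, 13, 14, 17}.

{2, 3, 5, 7, 8, 12, 13, 14, 17}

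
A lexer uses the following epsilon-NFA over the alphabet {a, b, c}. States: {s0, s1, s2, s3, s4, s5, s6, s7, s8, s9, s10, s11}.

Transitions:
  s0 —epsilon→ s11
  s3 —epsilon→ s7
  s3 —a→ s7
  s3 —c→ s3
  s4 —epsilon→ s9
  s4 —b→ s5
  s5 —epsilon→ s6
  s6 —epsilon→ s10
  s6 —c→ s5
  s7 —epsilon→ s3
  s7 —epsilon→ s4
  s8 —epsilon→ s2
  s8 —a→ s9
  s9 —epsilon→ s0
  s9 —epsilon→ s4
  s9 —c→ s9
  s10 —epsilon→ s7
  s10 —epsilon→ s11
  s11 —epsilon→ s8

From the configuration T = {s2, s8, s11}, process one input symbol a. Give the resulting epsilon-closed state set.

s8 on a → {s9}.
No a-transition from s2, s11.
Union after reading a: {s9}.
Now take the epsilon-closure:
From s9 via epsilon: add s0, s4.
From s0 via epsilon: add s11.
From s11 via epsilon: add s8.
From s8 via epsilon: add s2.
No new states can be added; the closed set is {s0, s2, s4, s8, s9, s11}.

{s0, s2, s4, s8, s9, s11}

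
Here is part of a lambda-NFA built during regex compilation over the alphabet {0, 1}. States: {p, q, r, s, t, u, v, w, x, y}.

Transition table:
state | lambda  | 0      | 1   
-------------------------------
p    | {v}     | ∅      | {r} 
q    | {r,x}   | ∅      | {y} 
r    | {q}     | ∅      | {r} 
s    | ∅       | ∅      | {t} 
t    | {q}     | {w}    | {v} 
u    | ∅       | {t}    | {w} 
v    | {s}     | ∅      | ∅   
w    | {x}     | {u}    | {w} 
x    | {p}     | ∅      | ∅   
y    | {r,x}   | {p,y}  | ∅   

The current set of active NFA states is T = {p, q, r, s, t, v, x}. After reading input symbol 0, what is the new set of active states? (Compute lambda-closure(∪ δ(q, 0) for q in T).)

t on 0 → {w}.
No 0-transition from p, q, r, s, v, x.
Union after reading 0: {w}.
Now take the lambda-closure:
From w via lambda: add x.
From x via lambda: add p.
From p via lambda: add v.
From v via lambda: add s.
No new states can be added; the closed set is {p, s, v, w, x}.

{p, s, v, w, x}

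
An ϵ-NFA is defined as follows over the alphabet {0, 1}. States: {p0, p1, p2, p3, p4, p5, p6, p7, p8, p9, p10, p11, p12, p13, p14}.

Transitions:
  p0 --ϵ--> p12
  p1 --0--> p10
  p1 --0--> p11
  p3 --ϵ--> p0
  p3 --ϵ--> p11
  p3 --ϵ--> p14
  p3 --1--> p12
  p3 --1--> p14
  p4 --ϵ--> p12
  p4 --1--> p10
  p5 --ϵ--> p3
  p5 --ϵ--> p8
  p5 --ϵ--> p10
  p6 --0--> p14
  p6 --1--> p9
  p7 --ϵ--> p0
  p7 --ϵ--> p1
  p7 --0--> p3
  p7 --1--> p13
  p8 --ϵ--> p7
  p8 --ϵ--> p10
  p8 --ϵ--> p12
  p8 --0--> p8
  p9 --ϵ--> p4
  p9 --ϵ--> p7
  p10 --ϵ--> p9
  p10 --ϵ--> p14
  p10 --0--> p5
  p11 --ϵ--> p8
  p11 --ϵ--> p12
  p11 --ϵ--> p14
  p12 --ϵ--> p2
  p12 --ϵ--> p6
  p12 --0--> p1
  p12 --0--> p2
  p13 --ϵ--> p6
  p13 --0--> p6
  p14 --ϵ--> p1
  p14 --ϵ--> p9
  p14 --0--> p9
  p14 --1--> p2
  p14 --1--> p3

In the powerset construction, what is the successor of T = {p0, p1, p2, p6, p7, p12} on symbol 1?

{p0, p1, p2, p4, p6, p7, p9, p12, p13}

p6 on 1 → {p9}.
p7 on 1 → {p13}.
No 1-transition from p0, p1, p2, p12.
Union after reading 1: {p9, p13}.
Now take the ϵ-closure:
From p9 via ϵ: add p4, p7.
From p13 via ϵ: add p6.
From p4 via ϵ: add p12.
From p7 via ϵ: add p0, p1.
From p12 via ϵ: add p2.
No new states can be added; the closed set is {p0, p1, p2, p4, p6, p7, p9, p12, p13}.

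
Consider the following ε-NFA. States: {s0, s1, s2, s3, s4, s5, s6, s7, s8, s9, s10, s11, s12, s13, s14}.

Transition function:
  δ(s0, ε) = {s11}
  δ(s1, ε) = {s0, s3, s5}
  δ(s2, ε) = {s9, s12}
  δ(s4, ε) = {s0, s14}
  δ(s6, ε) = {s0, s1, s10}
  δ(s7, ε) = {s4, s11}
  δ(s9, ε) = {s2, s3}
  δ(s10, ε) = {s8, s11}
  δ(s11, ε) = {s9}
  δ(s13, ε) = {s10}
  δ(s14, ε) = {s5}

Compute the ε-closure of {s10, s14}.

{s2, s3, s5, s8, s9, s10, s11, s12, s14}

Start with {s10, s14}.
From s10 via ε: add s8, s11.
From s14 via ε: add s5.
From s11 via ε: add s9.
From s9 via ε: add s2, s3.
From s2 via ε: add s12.
No new states can be added; the closed set is {s2, s3, s5, s8, s9, s10, s11, s12, s14}.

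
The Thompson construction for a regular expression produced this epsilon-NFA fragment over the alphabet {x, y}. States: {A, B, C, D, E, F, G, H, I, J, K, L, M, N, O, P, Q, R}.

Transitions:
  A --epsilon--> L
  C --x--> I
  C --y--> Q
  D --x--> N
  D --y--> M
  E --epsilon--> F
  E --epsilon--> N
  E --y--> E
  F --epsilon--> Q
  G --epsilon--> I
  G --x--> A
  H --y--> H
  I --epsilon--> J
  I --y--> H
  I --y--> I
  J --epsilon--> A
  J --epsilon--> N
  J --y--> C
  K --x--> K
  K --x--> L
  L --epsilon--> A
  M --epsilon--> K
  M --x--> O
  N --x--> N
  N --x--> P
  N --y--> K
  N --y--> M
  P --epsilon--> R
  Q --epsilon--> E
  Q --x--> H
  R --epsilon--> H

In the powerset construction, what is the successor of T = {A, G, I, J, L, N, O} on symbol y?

I on y → {H, I}.
J on y → {C}.
N on y → {K, M}.
No y-transition from A, G, L, O.
Union after reading y: {C, H, I, K, M}.
Now take the epsilon-closure:
From I via epsilon: add J.
From J via epsilon: add A, N.
From A via epsilon: add L.
No new states can be added; the closed set is {A, C, H, I, J, K, L, M, N}.

{A, C, H, I, J, K, L, M, N}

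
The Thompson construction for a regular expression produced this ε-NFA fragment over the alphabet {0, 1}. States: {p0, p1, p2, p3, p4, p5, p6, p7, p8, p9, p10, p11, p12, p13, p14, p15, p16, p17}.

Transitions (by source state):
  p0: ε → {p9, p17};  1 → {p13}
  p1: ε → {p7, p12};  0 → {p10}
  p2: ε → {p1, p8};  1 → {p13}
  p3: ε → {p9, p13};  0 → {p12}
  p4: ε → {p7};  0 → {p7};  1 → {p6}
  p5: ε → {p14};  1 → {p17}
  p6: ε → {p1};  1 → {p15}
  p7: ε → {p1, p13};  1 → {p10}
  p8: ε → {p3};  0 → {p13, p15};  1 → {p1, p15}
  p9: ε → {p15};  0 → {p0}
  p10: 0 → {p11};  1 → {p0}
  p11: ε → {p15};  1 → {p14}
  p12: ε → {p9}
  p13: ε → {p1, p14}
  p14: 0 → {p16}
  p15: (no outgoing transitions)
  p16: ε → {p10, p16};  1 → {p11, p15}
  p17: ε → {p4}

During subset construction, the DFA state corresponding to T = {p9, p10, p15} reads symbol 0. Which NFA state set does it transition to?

p9 on 0 → {p0}.
p10 on 0 → {p11}.
No 0-transition from p15.
Union after reading 0: {p0, p11}.
Now take the ε-closure:
From p0 via ε: add p9, p17.
From p11 via ε: add p15.
From p17 via ε: add p4.
From p4 via ε: add p7.
From p7 via ε: add p1, p13.
From p1 via ε: add p12.
From p13 via ε: add p14.
No new states can be added; the closed set is {p0, p1, p4, p7, p9, p11, p12, p13, p14, p15, p17}.

{p0, p1, p4, p7, p9, p11, p12, p13, p14, p15, p17}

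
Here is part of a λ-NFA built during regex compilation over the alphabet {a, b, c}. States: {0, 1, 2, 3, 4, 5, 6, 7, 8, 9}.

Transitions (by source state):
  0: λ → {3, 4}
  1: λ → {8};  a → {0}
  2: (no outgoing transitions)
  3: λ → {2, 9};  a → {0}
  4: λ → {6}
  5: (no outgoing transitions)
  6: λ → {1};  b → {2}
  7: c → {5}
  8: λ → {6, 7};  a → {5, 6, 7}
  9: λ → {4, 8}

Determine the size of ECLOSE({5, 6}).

5

Start with {5, 6}.
From 6 via λ: add 1.
From 1 via λ: add 8.
From 8 via λ: add 7.
λ-closure = {1, 5, 6, 7, 8}, which has 5 states.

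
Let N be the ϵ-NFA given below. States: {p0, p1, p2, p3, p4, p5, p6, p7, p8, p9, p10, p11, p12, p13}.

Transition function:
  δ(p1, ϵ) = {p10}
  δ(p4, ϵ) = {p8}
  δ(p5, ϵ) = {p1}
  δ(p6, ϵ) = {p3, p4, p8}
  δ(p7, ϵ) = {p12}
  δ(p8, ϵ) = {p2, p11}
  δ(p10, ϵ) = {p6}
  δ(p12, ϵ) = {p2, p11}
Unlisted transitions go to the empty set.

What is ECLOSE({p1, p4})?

Start with {p1, p4}.
From p1 via ϵ: add p10.
From p4 via ϵ: add p8.
From p8 via ϵ: add p2, p11.
From p10 via ϵ: add p6.
From p6 via ϵ: add p3.
No new states can be added; the closed set is {p1, p2, p3, p4, p6, p8, p10, p11}.

{p1, p2, p3, p4, p6, p8, p10, p11}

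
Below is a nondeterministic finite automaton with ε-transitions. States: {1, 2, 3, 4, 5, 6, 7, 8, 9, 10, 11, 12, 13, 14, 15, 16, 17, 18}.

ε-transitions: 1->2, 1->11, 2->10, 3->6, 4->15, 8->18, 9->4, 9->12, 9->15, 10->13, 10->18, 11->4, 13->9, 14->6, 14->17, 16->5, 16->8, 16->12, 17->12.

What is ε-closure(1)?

{1, 2, 4, 9, 10, 11, 12, 13, 15, 18}

Start with {1}.
From 1 via ε: add 2, 11.
From 2 via ε: add 10.
From 11 via ε: add 4.
From 4 via ε: add 15.
From 10 via ε: add 13, 18.
From 13 via ε: add 9.
From 9 via ε: add 12.
No new states can be added; the closed set is {1, 2, 4, 9, 10, 11, 12, 13, 15, 18}.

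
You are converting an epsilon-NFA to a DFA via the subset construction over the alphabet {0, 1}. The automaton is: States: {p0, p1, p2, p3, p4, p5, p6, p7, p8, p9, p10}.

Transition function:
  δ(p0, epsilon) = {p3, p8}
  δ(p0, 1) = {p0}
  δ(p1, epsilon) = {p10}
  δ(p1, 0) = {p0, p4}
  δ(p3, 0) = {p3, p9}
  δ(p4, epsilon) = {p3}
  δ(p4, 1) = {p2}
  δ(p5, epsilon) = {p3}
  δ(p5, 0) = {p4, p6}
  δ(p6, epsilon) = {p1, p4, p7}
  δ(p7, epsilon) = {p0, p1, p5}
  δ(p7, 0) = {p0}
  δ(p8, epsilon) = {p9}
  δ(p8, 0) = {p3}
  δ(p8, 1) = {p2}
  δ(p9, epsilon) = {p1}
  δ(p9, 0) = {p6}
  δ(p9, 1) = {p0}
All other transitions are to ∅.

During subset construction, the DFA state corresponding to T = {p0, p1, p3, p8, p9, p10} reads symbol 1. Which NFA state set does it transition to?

{p0, p1, p2, p3, p8, p9, p10}

p0 on 1 → {p0}.
p8 on 1 → {p2}.
p9 on 1 → {p0}.
No 1-transition from p1, p3, p10.
Union after reading 1: {p0, p2}.
Now take the epsilon-closure:
From p0 via epsilon: add p3, p8.
From p8 via epsilon: add p9.
From p9 via epsilon: add p1.
From p1 via epsilon: add p10.
No new states can be added; the closed set is {p0, p1, p2, p3, p8, p9, p10}.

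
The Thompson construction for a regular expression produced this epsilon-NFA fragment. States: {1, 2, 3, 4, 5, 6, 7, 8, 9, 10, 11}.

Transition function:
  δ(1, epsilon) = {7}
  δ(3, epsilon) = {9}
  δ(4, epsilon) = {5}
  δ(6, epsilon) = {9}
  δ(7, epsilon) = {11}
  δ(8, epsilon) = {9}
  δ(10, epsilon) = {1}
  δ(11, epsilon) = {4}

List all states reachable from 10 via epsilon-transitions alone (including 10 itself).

Start with {10}.
From 10 via epsilon: add 1.
From 1 via epsilon: add 7.
From 7 via epsilon: add 11.
From 11 via epsilon: add 4.
From 4 via epsilon: add 5.
No new states can be added; the closed set is {1, 4, 5, 7, 10, 11}.

{1, 4, 5, 7, 10, 11}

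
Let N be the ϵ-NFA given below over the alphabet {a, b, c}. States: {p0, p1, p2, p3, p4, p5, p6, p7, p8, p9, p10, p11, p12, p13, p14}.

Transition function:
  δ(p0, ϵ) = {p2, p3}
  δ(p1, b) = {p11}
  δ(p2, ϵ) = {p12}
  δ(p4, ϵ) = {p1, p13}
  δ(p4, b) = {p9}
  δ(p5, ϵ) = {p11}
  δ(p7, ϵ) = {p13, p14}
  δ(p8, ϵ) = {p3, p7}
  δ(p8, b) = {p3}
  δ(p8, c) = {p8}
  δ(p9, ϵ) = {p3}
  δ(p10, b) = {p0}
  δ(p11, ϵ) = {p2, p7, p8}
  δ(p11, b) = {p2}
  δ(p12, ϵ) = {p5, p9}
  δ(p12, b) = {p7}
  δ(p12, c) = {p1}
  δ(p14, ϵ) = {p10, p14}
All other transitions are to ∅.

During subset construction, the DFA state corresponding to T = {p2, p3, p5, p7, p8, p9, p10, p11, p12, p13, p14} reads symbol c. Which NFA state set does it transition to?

{p1, p3, p7, p8, p10, p13, p14}

p8 on c → {p8}.
p12 on c → {p1}.
No c-transition from p2, p3, p5, p7, p9, p10, p11, p13, p14.
Union after reading c: {p1, p8}.
Now take the ϵ-closure:
From p8 via ϵ: add p3, p7.
From p7 via ϵ: add p13, p14.
From p14 via ϵ: add p10.
No new states can be added; the closed set is {p1, p3, p7, p8, p10, p13, p14}.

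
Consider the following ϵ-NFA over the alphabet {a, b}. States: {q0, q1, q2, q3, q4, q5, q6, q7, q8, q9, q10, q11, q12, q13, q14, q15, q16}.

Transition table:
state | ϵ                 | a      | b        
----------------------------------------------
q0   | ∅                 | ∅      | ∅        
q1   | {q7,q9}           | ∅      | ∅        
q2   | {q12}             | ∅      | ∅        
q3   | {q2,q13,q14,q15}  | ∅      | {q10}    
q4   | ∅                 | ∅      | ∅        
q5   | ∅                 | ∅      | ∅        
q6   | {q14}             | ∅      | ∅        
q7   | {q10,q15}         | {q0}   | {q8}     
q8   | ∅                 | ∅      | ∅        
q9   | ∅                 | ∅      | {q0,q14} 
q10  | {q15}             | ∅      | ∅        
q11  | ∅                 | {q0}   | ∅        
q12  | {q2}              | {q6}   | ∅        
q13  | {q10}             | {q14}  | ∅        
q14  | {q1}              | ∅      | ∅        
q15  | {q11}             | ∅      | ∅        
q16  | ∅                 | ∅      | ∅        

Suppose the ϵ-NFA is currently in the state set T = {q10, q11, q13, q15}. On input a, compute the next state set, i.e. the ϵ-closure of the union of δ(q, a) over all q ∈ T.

q11 on a → {q0}.
q13 on a → {q14}.
No a-transition from q10, q15.
Union after reading a: {q0, q14}.
Now take the ϵ-closure:
From q14 via ϵ: add q1.
From q1 via ϵ: add q7, q9.
From q7 via ϵ: add q10, q15.
From q15 via ϵ: add q11.
No new states can be added; the closed set is {q0, q1, q7, q9, q10, q11, q14, q15}.

{q0, q1, q7, q9, q10, q11, q14, q15}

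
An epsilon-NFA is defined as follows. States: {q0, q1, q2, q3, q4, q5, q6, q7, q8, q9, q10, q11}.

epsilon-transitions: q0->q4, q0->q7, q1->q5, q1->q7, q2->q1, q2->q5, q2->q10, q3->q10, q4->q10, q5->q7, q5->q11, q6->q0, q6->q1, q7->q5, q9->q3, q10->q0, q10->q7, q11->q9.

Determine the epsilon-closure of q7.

{q0, q3, q4, q5, q7, q9, q10, q11}

Start with {q7}.
From q7 via epsilon: add q5.
From q5 via epsilon: add q11.
From q11 via epsilon: add q9.
From q9 via epsilon: add q3.
From q3 via epsilon: add q10.
From q10 via epsilon: add q0.
From q0 via epsilon: add q4.
No new states can be added; the closed set is {q0, q3, q4, q5, q7, q9, q10, q11}.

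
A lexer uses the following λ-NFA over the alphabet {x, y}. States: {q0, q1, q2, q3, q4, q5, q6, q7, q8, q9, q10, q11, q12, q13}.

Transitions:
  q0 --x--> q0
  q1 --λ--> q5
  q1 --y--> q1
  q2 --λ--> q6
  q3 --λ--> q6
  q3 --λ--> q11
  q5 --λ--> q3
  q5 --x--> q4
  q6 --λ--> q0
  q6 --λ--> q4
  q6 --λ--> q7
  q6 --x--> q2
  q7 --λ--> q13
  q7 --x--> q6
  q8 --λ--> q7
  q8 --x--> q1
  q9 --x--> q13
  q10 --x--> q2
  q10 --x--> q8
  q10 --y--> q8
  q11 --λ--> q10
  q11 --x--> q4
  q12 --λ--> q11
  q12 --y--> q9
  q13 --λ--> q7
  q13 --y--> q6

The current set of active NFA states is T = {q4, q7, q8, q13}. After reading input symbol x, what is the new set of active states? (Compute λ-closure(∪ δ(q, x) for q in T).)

q7 on x → {q6}.
q8 on x → {q1}.
No x-transition from q4, q13.
Union after reading x: {q1, q6}.
Now take the λ-closure:
From q1 via λ: add q5.
From q6 via λ: add q0, q4, q7.
From q5 via λ: add q3.
From q7 via λ: add q13.
From q3 via λ: add q11.
From q11 via λ: add q10.
No new states can be added; the closed set is {q0, q1, q3, q4, q5, q6, q7, q10, q11, q13}.

{q0, q1, q3, q4, q5, q6, q7, q10, q11, q13}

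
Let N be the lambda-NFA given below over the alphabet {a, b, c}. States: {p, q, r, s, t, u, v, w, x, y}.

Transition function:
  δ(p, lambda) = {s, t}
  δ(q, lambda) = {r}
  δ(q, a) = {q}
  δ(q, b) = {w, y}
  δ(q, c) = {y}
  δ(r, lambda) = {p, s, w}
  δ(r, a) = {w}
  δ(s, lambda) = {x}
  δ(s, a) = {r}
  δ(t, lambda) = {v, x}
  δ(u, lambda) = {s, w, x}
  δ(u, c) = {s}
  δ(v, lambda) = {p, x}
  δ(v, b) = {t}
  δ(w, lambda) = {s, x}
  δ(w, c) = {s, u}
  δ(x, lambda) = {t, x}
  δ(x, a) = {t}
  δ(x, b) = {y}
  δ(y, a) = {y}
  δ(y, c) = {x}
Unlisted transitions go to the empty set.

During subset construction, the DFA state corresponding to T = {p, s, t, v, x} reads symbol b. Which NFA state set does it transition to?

v on b → {t}.
x on b → {y}.
No b-transition from p, s, t.
Union after reading b: {t, y}.
Now take the lambda-closure:
From t via lambda: add v, x.
From v via lambda: add p.
From p via lambda: add s.
No new states can be added; the closed set is {p, s, t, v, x, y}.

{p, s, t, v, x, y}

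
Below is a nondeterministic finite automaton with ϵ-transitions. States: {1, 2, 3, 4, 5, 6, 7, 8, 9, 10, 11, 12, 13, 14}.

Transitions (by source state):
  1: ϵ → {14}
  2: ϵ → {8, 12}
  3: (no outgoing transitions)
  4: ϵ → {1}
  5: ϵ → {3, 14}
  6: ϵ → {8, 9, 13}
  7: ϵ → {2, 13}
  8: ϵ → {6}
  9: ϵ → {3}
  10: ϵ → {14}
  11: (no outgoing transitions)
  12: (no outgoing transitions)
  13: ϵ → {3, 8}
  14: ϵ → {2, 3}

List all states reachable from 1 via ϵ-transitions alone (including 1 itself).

Start with {1}.
From 1 via ϵ: add 14.
From 14 via ϵ: add 2, 3.
From 2 via ϵ: add 8, 12.
From 8 via ϵ: add 6.
From 6 via ϵ: add 9, 13.
No new states can be added; the closed set is {1, 2, 3, 6, 8, 9, 12, 13, 14}.

{1, 2, 3, 6, 8, 9, 12, 13, 14}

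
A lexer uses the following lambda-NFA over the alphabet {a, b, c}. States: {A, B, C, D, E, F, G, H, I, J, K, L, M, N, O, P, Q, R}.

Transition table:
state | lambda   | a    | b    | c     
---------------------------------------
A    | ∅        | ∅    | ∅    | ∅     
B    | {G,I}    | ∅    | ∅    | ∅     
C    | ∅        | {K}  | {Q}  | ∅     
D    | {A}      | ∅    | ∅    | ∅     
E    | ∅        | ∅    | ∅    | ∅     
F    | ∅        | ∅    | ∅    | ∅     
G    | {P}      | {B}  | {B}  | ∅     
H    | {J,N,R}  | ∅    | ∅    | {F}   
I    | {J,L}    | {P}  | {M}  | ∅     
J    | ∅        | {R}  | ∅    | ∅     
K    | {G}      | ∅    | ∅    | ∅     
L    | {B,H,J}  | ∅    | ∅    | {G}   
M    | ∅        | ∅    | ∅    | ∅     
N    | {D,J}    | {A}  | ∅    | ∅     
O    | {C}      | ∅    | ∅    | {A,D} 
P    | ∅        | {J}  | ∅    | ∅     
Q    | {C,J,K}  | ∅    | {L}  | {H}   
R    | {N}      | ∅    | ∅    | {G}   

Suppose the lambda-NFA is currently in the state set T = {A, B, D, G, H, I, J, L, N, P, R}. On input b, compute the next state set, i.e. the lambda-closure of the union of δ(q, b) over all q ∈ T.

G on b → {B}.
I on b → {M}.
No b-transition from A, B, D, H, J, L, N, P, R.
Union after reading b: {B, M}.
Now take the lambda-closure:
From B via lambda: add G, I.
From G via lambda: add P.
From I via lambda: add J, L.
From L via lambda: add H.
From H via lambda: add N, R.
From N via lambda: add D.
From D via lambda: add A.
No new states can be added; the closed set is {A, B, D, G, H, I, J, L, M, N, P, R}.

{A, B, D, G, H, I, J, L, M, N, P, R}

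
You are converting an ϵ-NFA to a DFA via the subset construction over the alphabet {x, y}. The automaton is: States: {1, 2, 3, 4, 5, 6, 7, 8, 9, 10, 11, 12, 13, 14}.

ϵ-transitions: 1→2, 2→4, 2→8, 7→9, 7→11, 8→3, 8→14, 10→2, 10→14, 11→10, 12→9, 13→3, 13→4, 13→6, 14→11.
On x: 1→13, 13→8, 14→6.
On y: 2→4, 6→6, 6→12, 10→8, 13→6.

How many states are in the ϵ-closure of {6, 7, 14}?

Start with {6, 7, 14}.
From 7 via ϵ: add 9, 11.
From 11 via ϵ: add 10.
From 10 via ϵ: add 2.
From 2 via ϵ: add 4, 8.
From 8 via ϵ: add 3.
ϵ-closure = {2, 3, 4, 6, 7, 8, 9, 10, 11, 14}, which has 10 states.

10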